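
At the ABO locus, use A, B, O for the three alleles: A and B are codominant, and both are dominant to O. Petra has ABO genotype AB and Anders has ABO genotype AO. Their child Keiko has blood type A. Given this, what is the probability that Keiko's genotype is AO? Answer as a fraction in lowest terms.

1/2

Cross AB × AO → 1/4 AA, 1/4 AB, 1/4 AO, 1/4 BO.
Type-A genotypes among offspring: AA (1/4), AO (1/4); total 1/2.
P(AO | type A) = (1/4) / (1/2) = 1/2.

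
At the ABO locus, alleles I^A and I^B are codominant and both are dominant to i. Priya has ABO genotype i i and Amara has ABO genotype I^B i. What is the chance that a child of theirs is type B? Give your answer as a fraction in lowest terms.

1/2

ABO cross i i × I^B i → offspring phenotypes: 1/2 O, 1/2 B.
So P(type B) = 1/2.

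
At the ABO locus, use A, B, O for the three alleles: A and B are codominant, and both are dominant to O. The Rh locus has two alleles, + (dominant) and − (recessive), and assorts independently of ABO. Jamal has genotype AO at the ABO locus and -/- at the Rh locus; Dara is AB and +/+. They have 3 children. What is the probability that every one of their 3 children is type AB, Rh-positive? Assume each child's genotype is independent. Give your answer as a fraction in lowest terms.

ABO cross AO × AB → 1/2 A, 1/4 B, 1/4 AB.
Rh cross -/- × +/+ → 1 Rh+; so P(type AB, Rh-positive) = 1/4 × 1 = 1/4 per child.
All 3 independent: (1/4)^3 = 1/64.

1/64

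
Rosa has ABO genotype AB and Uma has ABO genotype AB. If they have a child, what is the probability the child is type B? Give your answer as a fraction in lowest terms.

ABO cross AB × AB → offspring phenotypes: 1/4 A, 1/4 B, 1/2 AB.
So P(type B) = 1/4.

1/4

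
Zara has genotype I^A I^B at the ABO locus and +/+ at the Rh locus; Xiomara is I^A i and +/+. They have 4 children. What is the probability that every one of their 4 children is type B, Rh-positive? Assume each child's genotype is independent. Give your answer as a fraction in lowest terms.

ABO cross I^A I^B × I^A i → 1/2 A, 1/4 B, 1/4 AB.
Rh cross +/+ × +/+ → 1 Rh+; so P(type B, Rh-positive) = 1/4 × 1 = 1/4 per child.
All 4 independent: (1/4)^4 = 1/256.

1/256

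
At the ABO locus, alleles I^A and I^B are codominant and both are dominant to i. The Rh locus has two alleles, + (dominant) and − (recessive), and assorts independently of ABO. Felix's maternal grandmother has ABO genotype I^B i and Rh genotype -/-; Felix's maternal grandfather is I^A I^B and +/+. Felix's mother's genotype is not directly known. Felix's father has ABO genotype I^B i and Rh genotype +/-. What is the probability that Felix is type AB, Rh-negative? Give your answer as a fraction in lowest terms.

1/32

Felix's mother's ABO genotype from I^B i × I^A I^B: 1/4 I^A I^B, 1/4 I^A i, 1/4 I^B I^B, 1/4 I^B i.
Crossing each possibility with the father I^B i and summing P(type AB): 1/4·1/4 + 1/4·1/4 + 1/4·0 + 1/4·0 = 1/8.
Similarly for Rh via the mother's Rh distribution: P(Rh-) = 1/4.
Independent loci: 1/8 × 1/4 = 1/32.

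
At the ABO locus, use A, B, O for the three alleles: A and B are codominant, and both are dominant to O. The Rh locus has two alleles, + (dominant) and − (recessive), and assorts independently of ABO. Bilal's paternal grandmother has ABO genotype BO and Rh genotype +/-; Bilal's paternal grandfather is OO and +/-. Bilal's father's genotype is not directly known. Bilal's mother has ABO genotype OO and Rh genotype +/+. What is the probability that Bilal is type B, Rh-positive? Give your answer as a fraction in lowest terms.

1/4

Bilal's father's ABO genotype from BO × OO: 1/2 BO, 1/2 OO.
Crossing each possibility with the mother OO and summing P(type B): 1/2·1/2 + 1/2·0 = 1/4.
Similarly for Rh via the father's Rh distribution: P(Rh+) = 1.
Independent loci: 1/4 × 1 = 1/4.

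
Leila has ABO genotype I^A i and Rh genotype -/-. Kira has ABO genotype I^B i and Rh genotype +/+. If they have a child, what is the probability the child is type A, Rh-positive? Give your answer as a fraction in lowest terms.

1/4

ABO cross I^A i × I^B i → offspring phenotypes: 1/4 O, 1/4 A, 1/4 B, 1/4 AB.
Rh cross -/- × +/+ → 1 Rh+.
Independent loci: P(type A, Rh-positive) = 1/4 × 1 = 1/4.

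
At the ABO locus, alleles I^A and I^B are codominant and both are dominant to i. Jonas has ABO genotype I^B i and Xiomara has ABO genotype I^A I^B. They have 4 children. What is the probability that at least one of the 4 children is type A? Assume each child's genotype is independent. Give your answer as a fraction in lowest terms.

175/256

ABO cross I^B i × I^A I^B → 1/4 A, 1/2 B, 1/4 AB.
So P(type A) = 1/4 per child.
P(none) = (3/4)^4 = 81/256; P(at least one) = 1 − 81/256 = 175/256.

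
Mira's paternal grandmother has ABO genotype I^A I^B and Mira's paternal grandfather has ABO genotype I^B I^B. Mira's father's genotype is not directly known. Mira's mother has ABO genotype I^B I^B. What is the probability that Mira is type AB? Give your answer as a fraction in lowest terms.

1/4

Mira's father's ABO genotype from I^A I^B × I^B I^B: 1/2 I^A I^B, 1/2 I^B I^B.
Crossing each possibility with the mother I^B I^B and summing P(type AB): 1/2·1/2 + 1/2·0 = 1/4.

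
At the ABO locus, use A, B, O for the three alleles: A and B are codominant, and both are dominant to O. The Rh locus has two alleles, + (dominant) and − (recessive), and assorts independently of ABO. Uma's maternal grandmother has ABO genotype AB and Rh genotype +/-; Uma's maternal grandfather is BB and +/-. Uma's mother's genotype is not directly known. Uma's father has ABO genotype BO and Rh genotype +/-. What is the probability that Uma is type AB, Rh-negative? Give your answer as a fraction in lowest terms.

1/32

Uma's mother's ABO genotype from AB × BB: 1/2 AB, 1/2 BB.
Crossing each possibility with the father BO and summing P(type AB): 1/2·1/4 + 1/2·0 = 1/8.
Similarly for Rh via the mother's Rh distribution: P(Rh-) = 1/4.
Independent loci: 1/8 × 1/4 = 1/32.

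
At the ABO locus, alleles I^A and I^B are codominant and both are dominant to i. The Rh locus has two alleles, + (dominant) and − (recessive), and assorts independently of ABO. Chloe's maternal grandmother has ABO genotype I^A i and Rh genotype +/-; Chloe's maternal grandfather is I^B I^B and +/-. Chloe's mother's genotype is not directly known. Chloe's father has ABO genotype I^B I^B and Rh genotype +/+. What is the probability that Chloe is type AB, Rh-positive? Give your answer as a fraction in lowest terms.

Chloe's mother's ABO genotype from I^A i × I^B I^B: 1/2 I^A I^B, 1/2 I^B i.
Crossing each possibility with the father I^B I^B and summing P(type AB): 1/2·1/2 + 1/2·0 = 1/4.
Similarly for Rh via the mother's Rh distribution: P(Rh+) = 1.
Independent loci: 1/4 × 1 = 1/4.

1/4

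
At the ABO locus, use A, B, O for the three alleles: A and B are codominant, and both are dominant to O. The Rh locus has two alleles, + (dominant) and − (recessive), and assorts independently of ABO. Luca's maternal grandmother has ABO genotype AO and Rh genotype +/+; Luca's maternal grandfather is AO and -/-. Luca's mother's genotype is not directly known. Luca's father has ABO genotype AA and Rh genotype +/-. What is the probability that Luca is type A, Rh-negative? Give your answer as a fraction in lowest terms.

Luca's mother's ABO genotype from AO × AO: 1/4 AA, 1/2 AO, 1/4 OO.
Crossing each possibility with the father AA and summing P(type A): 1/4·1 + 1/2·1 + 1/4·1 = 1.
Similarly for Rh via the mother's Rh distribution: P(Rh-) = 1/4.
Independent loci: 1 × 1/4 = 1/4.

1/4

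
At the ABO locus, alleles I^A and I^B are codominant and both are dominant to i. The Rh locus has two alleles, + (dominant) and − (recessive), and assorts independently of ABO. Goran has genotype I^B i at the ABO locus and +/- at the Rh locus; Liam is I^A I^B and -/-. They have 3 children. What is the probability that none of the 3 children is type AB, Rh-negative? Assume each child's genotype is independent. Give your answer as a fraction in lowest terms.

343/512

ABO cross I^B i × I^A I^B → 1/4 A, 1/2 B, 1/4 AB.
Rh cross +/- × -/- → 1/2 Rh+, 1/2 Rh-; so P(type AB, Rh-negative) = 1/4 × 1/2 = 1/8 per child.
P(not type AB, Rh-negative) = 7/8 for one child; (7/8)^3 = 343/512.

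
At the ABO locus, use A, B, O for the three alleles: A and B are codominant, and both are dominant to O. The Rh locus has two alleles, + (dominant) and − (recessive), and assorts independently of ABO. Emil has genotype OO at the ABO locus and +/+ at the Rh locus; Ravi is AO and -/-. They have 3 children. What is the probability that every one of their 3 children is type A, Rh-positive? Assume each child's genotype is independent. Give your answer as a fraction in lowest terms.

1/8

ABO cross OO × AO → 1/2 O, 1/2 A.
Rh cross +/+ × -/- → 1 Rh+; so P(type A, Rh-positive) = 1/2 × 1 = 1/2 per child.
All 3 independent: (1/2)^3 = 1/8.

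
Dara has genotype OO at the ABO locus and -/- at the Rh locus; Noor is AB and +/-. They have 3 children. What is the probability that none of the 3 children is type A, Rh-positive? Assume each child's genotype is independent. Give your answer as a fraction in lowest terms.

ABO cross OO × AB → 1/2 A, 1/2 B.
Rh cross -/- × +/- → 1/2 Rh+, 1/2 Rh-; so P(type A, Rh-positive) = 1/2 × 1/2 = 1/4 per child.
P(not type A, Rh-positive) = 3/4 for one child; (3/4)^3 = 27/64.

27/64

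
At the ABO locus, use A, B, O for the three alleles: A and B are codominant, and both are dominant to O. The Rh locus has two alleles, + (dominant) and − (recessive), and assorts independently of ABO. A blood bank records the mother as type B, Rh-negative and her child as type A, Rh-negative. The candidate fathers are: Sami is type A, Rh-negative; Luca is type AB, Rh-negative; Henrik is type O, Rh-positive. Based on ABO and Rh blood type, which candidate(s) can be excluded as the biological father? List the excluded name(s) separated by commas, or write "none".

Henrik

A candidate is excluded only if no genotype consistent with his phenotype could produce a type A, Rh-negative child with a type B, Rh-negative mother.
Henrik (type O, Rh+): no genotype consistent with that phenotype can produce a type-A Rh- child with a type-B mother.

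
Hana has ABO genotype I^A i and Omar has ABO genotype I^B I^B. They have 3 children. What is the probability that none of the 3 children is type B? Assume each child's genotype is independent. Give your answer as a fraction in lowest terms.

ABO cross I^A i × I^B I^B → 1/2 B, 1/2 AB.
So P(type B) = 1/2 per child.
P(not type B) = 1/2 for one child; (1/2)^3 = 1/8.

1/8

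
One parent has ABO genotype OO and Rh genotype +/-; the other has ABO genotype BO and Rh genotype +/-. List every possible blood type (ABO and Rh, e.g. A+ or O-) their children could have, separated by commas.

Gametes from OO × BO give offspring ABO genotypes BO, OO, i.e. phenotypes O, B.
Rh cross +/- × +/- → phenotypes Rh+, Rh-.
Combining independently: O+, O-, B+, B-.

O+, O-, B+, B-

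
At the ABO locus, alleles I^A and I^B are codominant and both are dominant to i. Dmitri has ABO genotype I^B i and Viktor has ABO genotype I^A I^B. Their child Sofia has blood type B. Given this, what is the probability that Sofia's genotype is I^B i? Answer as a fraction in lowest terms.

1/2

Cross I^B i × I^A I^B → 1/4 I^A I^B, 1/4 I^A i, 1/4 I^B I^B, 1/4 I^B i.
Type-B genotypes among offspring: I^B I^B (1/4), I^B i (1/4); total 1/2.
P(I^B i | type B) = (1/4) / (1/2) = 1/2.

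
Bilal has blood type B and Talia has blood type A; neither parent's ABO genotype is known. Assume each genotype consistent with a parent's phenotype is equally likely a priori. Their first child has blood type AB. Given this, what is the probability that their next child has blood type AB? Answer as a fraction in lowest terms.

25/36

Possible genotypes: Bilal ∈ {I^B I^B, I^B i}; Talia ∈ {I^A I^A, I^A i}.
Weight each parental genotype pair by prior × P(type-AB child):
  I^B I^B × I^A I^A: posterior weight 4/9; P(next child type AB) = 1.
  I^B I^B × I^A i: posterior weight 2/9; P(next child type AB) = 1/2.
  I^B i × I^A I^A: posterior weight 2/9; P(next child type AB) = 1/2.
  I^B i × I^A i: posterior weight 1/9; P(next child type AB) = 1/4.
Weighted sum = 25/36.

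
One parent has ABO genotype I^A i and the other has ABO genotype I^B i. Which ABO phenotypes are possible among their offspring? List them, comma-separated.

Gametes from I^A i × I^B i give offspring ABO genotypes I^A I^B, I^A i, I^B i, i i, i.e. phenotypes O, A, B, AB.

O, A, B, AB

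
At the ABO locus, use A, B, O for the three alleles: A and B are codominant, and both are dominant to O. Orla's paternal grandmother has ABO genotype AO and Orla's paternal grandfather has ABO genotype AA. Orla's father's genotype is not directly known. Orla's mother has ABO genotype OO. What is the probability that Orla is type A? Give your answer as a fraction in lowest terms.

Orla's father's ABO genotype from AO × AA: 1/2 AA, 1/2 AO.
Crossing each possibility with the mother OO and summing P(type A): 1/2·1 + 1/2·1/2 = 3/4.

3/4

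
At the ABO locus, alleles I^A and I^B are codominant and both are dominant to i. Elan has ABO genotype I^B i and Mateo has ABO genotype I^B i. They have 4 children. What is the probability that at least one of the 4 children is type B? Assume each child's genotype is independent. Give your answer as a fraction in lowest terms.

ABO cross I^B i × I^B i → 1/4 O, 3/4 B.
So P(type B) = 3/4 per child.
P(none) = (1/4)^4 = 1/256; P(at least one) = 1 − 1/256 = 255/256.

255/256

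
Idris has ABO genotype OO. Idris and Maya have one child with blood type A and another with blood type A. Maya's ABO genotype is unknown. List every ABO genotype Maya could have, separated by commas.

AA, AB, AO

For each candidate genotype of Maya, check whether crossing it with OO can produce every observed child phenotype.
  AA → possible child types {A} ✓
  AB → possible child types {A, B} ✓
  AO → possible child types {O, A} ✓
  BB → possible child types {B} ✗
  BO → possible child types {O, B} ✗
  OO → possible child types {O} ✗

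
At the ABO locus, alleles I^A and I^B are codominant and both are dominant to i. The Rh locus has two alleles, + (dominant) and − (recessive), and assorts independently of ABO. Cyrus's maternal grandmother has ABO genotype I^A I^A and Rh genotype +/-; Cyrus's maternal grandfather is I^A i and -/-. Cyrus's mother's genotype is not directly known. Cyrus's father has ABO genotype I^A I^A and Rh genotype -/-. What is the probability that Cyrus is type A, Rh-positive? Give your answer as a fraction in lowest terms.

Cyrus's mother's ABO genotype from I^A I^A × I^A i: 1/2 I^A I^A, 1/2 I^A i.
Crossing each possibility with the father I^A I^A and summing P(type A): 1/2·1 + 1/2·1 = 1.
Similarly for Rh via the mother's Rh distribution: P(Rh+) = 1/4.
Independent loci: 1 × 1/4 = 1/4.

1/4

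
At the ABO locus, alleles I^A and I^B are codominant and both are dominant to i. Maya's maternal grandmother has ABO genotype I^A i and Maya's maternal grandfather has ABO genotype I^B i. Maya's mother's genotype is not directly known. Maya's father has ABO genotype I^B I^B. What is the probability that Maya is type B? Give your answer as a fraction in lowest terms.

3/4

Maya's mother's ABO genotype from I^A i × I^B i: 1/4 I^A I^B, 1/4 I^A i, 1/4 I^B i, 1/4 i i.
Crossing each possibility with the father I^B I^B and summing P(type B): 1/4·1/2 + 1/4·1/2 + 1/4·1 + 1/4·1 = 3/4.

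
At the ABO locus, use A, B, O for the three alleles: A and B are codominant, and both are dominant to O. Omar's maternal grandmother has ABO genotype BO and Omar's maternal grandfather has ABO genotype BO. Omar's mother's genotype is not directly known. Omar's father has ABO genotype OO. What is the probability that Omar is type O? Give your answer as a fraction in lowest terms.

Omar's mother's ABO genotype from BO × BO: 1/4 BB, 1/2 BO, 1/4 OO.
Crossing each possibility with the father OO and summing P(type O): 1/4·0 + 1/2·1/2 + 1/4·1 = 1/2.

1/2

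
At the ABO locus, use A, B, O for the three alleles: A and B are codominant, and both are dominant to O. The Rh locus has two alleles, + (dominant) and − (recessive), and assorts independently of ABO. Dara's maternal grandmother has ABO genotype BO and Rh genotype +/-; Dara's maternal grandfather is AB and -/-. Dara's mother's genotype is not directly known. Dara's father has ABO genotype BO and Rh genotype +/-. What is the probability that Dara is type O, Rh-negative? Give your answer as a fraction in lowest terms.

Dara's mother's ABO genotype from BO × AB: 1/4 AB, 1/4 AO, 1/4 BB, 1/4 BO.
Crossing each possibility with the father BO and summing P(type O): 1/4·0 + 1/4·1/4 + 1/4·0 + 1/4·1/4 = 1/8.
Similarly for Rh via the mother's Rh distribution: P(Rh-) = 3/8.
Independent loci: 1/8 × 3/8 = 3/64.

3/64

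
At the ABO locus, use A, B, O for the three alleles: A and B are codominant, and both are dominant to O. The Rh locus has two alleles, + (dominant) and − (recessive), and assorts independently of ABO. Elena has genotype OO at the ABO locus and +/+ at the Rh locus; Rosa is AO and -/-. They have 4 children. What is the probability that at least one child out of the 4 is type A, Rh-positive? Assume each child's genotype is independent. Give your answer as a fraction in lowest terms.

ABO cross OO × AO → 1/2 O, 1/2 A.
Rh cross +/+ × -/- → 1 Rh+; so P(type A, Rh-positive) = 1/2 × 1 = 1/2 per child.
P(none) = (1/2)^4 = 1/16; P(at least one) = 1 − 1/16 = 15/16.

15/16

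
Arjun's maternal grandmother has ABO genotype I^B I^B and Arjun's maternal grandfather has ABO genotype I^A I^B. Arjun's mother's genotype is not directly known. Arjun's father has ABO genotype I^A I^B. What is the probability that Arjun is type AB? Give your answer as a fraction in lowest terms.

1/2

Arjun's mother's ABO genotype from I^B I^B × I^A I^B: 1/2 I^A I^B, 1/2 I^B I^B.
Crossing each possibility with the father I^A I^B and summing P(type AB): 1/2·1/2 + 1/2·1/2 = 1/2.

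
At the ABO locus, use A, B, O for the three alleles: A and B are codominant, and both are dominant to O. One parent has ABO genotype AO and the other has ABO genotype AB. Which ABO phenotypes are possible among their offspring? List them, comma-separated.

A, B, AB

Gametes from AO × AB give offspring ABO genotypes AA, AB, AO, BO, i.e. phenotypes A, B, AB.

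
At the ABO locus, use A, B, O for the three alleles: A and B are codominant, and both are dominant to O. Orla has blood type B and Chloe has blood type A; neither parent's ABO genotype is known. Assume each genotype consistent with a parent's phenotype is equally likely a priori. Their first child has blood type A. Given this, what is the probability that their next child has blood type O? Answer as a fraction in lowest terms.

1/12

Possible genotypes: Orla ∈ {BB, BO}; Chloe ∈ {AA, AO}.
Weight each parental genotype pair by prior × P(type-A child):
  BO × AA: posterior weight 2/3; P(next child type O) = 0.
  BO × AO: posterior weight 1/3; P(next child type O) = 1/4.
Weighted sum = 1/12.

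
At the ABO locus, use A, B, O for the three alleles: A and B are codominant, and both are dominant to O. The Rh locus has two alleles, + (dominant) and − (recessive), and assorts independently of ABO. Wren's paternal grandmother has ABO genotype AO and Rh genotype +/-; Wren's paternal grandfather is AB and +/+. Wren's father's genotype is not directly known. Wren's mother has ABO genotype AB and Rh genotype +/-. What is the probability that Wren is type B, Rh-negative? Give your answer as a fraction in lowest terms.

1/32

Wren's father's ABO genotype from AO × AB: 1/4 AA, 1/4 AB, 1/4 AO, 1/4 BO.
Crossing each possibility with the mother AB and summing P(type B): 1/4·0 + 1/4·1/4 + 1/4·1/4 + 1/4·1/2 = 1/4.
Similarly for Rh via the father's Rh distribution: P(Rh-) = 1/8.
Independent loci: 1/4 × 1/8 = 1/32.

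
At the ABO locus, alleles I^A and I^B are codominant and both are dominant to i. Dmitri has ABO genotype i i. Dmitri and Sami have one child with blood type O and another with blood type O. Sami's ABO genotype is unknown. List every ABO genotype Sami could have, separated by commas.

I^A i, I^B i, i i

For each candidate genotype of Sami, check whether crossing it with i i can produce every observed child phenotype.
  I^A I^A → possible child types {A} ✗
  I^A I^B → possible child types {A, B} ✗
  I^A i → possible child types {O, A} ✓
  I^B I^B → possible child types {B} ✗
  I^B i → possible child types {O, B} ✓
  i i → possible child types {O} ✓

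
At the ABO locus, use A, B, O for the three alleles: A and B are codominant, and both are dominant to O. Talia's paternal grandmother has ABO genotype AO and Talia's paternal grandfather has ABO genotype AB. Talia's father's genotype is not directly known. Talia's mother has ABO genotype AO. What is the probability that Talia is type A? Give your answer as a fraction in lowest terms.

Talia's father's ABO genotype from AO × AB: 1/4 AA, 1/4 AB, 1/4 AO, 1/4 BO.
Crossing each possibility with the mother AO and summing P(type A): 1/4·1 + 1/4·1/2 + 1/4·3/4 + 1/4·1/4 = 5/8.

5/8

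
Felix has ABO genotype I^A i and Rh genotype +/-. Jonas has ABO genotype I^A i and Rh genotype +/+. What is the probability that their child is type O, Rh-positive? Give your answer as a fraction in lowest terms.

ABO cross I^A i × I^A i → offspring phenotypes: 1/4 O, 3/4 A.
Rh cross +/- × +/+ → 1 Rh+.
Independent loci: P(type O, Rh-positive) = 1/4 × 1 = 1/4.

1/4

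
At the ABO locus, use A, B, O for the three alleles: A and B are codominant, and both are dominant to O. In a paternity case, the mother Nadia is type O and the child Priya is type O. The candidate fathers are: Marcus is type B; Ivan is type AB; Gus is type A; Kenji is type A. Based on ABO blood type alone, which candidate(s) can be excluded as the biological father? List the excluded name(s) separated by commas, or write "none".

A candidate is excluded only if no genotype consistent with his phenotype could produce a type O child with a type O mother.
Ivan (type AB): no genotype consistent with that phenotype can produce a type-O child with a type-O mother.

Ivan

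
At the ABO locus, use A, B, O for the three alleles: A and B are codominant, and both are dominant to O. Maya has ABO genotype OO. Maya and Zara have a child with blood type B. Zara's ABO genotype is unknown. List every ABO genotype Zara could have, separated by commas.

For each candidate genotype of Zara, check whether crossing it with OO can produce every observed child phenotype.
  AA → possible child types {A} ✗
  AB → possible child types {A, B} ✓
  AO → possible child types {O, A} ✗
  BB → possible child types {B} ✓
  BO → possible child types {O, B} ✓
  OO → possible child types {O} ✗

AB, BB, BO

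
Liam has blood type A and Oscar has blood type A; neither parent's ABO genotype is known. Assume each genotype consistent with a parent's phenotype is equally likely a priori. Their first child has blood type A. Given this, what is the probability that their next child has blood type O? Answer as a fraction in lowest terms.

1/20

Possible genotypes: Liam ∈ {AA, AO}; Oscar ∈ {AA, AO}.
Weight each parental genotype pair by prior × P(type-A child):
  AA × AA: posterior weight 4/15; P(next child type O) = 0.
  AA × AO: posterior weight 4/15; P(next child type O) = 0.
  AO × AA: posterior weight 4/15; P(next child type O) = 0.
  AO × AO: posterior weight 1/5; P(next child type O) = 1/4.
Weighted sum = 1/20.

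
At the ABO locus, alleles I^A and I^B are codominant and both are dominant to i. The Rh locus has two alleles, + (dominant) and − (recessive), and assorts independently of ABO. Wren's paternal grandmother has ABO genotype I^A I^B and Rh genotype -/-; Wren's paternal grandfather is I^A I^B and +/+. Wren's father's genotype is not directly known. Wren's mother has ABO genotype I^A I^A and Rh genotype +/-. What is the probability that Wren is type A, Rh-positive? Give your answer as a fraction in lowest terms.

3/8

Wren's father's ABO genotype from I^A I^B × I^A I^B: 1/4 I^A I^A, 1/2 I^A I^B, 1/4 I^B I^B.
Crossing each possibility with the mother I^A I^A and summing P(type A): 1/4·1 + 1/2·1/2 + 1/4·0 = 1/2.
Similarly for Rh via the father's Rh distribution: P(Rh+) = 3/4.
Independent loci: 1/2 × 3/4 = 3/8.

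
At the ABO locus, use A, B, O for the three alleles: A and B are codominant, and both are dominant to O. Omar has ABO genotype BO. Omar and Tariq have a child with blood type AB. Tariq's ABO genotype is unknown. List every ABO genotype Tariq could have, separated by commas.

AA, AB, AO

For each candidate genotype of Tariq, check whether crossing it with BO can produce every observed child phenotype.
  AA → possible child types {A, AB} ✓
  AB → possible child types {A, B, AB} ✓
  AO → possible child types {O, A, B, AB} ✓
  BB → possible child types {B} ✗
  BO → possible child types {O, B} ✗
  OO → possible child types {O, B} ✗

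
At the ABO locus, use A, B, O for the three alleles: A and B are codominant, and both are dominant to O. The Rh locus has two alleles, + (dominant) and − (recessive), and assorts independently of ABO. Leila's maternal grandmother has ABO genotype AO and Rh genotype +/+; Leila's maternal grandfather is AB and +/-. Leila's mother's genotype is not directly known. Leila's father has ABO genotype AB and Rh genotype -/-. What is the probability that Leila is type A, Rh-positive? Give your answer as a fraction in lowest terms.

9/32

Leila's mother's ABO genotype from AO × AB: 1/4 AA, 1/4 AB, 1/4 AO, 1/4 BO.
Crossing each possibility with the father AB and summing P(type A): 1/4·1/2 + 1/4·1/4 + 1/4·1/2 + 1/4·1/4 = 3/8.
Similarly for Rh via the mother's Rh distribution: P(Rh+) = 3/4.
Independent loci: 3/8 × 3/4 = 9/32.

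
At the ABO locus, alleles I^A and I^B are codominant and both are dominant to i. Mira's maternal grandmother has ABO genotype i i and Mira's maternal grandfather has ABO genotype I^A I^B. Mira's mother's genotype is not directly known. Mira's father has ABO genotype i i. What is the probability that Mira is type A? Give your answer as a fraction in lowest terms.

Mira's mother's ABO genotype from i i × I^A I^B: 1/2 I^A i, 1/2 I^B i.
Crossing each possibility with the father i i and summing P(type A): 1/2·1/2 + 1/2·0 = 1/4.

1/4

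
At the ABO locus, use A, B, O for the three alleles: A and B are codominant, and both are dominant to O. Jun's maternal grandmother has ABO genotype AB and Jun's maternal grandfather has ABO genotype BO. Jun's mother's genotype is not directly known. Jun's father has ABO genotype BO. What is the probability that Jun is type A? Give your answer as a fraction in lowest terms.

1/8

Jun's mother's ABO genotype from AB × BO: 1/4 AB, 1/4 AO, 1/4 BB, 1/4 BO.
Crossing each possibility with the father BO and summing P(type A): 1/4·1/4 + 1/4·1/4 + 1/4·0 + 1/4·0 = 1/8.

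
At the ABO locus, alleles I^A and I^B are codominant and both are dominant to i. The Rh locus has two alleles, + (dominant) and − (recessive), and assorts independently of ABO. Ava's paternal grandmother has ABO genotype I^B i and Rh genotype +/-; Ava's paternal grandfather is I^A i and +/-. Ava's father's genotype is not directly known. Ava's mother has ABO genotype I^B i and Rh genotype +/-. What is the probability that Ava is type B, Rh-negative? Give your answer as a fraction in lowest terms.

1/8

Ava's father's ABO genotype from I^B i × I^A i: 1/4 I^A I^B, 1/4 I^A i, 1/4 I^B i, 1/4 i i.
Crossing each possibility with the mother I^B i and summing P(type B): 1/4·1/2 + 1/4·1/4 + 1/4·3/4 + 1/4·1/2 = 1/2.
Similarly for Rh via the father's Rh distribution: P(Rh-) = 1/4.
Independent loci: 1/2 × 1/4 = 1/8.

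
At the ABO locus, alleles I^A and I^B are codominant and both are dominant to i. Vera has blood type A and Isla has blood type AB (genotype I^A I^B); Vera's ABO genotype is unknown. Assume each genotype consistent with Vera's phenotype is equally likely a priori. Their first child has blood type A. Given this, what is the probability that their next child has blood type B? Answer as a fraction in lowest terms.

Possible genotypes: Vera ∈ {I^A I^A, I^A i}; Isla ∈ {I^A I^B}.
Weight each parental genotype pair by prior × P(type-A child):
  I^A I^A × I^A I^B: posterior weight 1/2; P(next child type B) = 0.
  I^A i × I^A I^B: posterior weight 1/2; P(next child type B) = 1/4.
Weighted sum = 1/8.

1/8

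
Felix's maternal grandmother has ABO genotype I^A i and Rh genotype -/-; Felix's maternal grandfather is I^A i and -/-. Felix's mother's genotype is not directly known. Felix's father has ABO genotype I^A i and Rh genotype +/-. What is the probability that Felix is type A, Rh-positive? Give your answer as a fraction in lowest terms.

3/8

Felix's mother's ABO genotype from I^A i × I^A i: 1/4 I^A I^A, 1/2 I^A i, 1/4 i i.
Crossing each possibility with the father I^A i and summing P(type A): 1/4·1 + 1/2·3/4 + 1/4·1/2 = 3/4.
Similarly for Rh via the mother's Rh distribution: P(Rh+) = 1/2.
Independent loci: 3/4 × 1/2 = 3/8.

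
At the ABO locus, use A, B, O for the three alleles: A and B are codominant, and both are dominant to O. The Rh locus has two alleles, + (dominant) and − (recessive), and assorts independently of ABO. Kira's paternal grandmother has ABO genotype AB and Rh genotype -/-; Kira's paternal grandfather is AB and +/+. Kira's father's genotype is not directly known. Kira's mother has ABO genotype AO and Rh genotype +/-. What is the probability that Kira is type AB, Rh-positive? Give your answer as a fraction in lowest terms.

3/16

Kira's father's ABO genotype from AB × AB: 1/4 AA, 1/2 AB, 1/4 BB.
Crossing each possibility with the mother AO and summing P(type AB): 1/4·0 + 1/2·1/4 + 1/4·1/2 = 1/4.
Similarly for Rh via the father's Rh distribution: P(Rh+) = 3/4.
Independent loci: 1/4 × 3/4 = 3/16.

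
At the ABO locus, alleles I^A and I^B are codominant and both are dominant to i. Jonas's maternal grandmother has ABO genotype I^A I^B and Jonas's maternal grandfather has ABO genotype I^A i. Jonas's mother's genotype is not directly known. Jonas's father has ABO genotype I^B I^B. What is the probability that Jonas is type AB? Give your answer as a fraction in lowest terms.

Jonas's mother's ABO genotype from I^A I^B × I^A i: 1/4 I^A I^A, 1/4 I^A I^B, 1/4 I^A i, 1/4 I^B i.
Crossing each possibility with the father I^B I^B and summing P(type AB): 1/4·1 + 1/4·1/2 + 1/4·1/2 + 1/4·0 = 1/2.

1/2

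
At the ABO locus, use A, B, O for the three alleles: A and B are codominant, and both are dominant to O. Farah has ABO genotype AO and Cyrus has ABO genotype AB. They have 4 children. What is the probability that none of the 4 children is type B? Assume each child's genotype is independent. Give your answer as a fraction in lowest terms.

ABO cross AO × AB → 1/2 A, 1/4 B, 1/4 AB.
So P(type B) = 1/4 per child.
P(not type B) = 3/4 for one child; (3/4)^4 = 81/256.

81/256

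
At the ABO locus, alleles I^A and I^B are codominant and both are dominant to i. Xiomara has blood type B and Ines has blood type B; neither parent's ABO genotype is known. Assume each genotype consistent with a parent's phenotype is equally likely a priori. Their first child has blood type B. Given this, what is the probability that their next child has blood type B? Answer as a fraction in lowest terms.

Possible genotypes: Xiomara ∈ {I^B I^B, I^B i}; Ines ∈ {I^B I^B, I^B i}.
Weight each parental genotype pair by prior × P(type-B child):
  I^B I^B × I^B I^B: posterior weight 4/15; P(next child type B) = 1.
  I^B I^B × I^B i: posterior weight 4/15; P(next child type B) = 1.
  I^B i × I^B I^B: posterior weight 4/15; P(next child type B) = 1.
  I^B i × I^B i: posterior weight 1/5; P(next child type B) = 3/4.
Weighted sum = 19/20.

19/20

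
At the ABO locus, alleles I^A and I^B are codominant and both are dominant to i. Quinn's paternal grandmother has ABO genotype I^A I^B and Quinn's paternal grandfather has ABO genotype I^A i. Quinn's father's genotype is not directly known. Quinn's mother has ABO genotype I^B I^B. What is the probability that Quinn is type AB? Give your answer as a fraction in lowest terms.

Quinn's father's ABO genotype from I^A I^B × I^A i: 1/4 I^A I^A, 1/4 I^A I^B, 1/4 I^A i, 1/4 I^B i.
Crossing each possibility with the mother I^B I^B and summing P(type AB): 1/4·1 + 1/4·1/2 + 1/4·1/2 + 1/4·0 = 1/2.

1/2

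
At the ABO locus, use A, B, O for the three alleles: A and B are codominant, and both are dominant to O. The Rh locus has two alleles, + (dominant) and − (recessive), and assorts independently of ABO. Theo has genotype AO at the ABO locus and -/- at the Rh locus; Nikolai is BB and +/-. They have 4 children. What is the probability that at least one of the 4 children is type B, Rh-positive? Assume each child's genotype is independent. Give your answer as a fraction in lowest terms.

175/256

ABO cross AO × BB → 1/2 B, 1/2 AB.
Rh cross -/- × +/- → 1/2 Rh+, 1/2 Rh-; so P(type B, Rh-positive) = 1/2 × 1/2 = 1/4 per child.
P(none) = (3/4)^4 = 81/256; P(at least one) = 1 − 81/256 = 175/256.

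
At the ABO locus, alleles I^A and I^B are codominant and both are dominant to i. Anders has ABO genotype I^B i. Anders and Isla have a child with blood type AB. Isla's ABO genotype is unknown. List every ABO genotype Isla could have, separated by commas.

I^A I^A, I^A I^B, I^A i

For each candidate genotype of Isla, check whether crossing it with I^B i can produce every observed child phenotype.
  I^A I^A → possible child types {A, AB} ✓
  I^A I^B → possible child types {A, B, AB} ✓
  I^A i → possible child types {O, A, B, AB} ✓
  I^B I^B → possible child types {B} ✗
  I^B i → possible child types {O, B} ✗
  i i → possible child types {O, B} ✗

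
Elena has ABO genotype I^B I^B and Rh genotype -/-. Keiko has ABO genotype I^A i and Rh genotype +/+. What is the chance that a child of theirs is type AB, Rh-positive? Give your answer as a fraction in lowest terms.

ABO cross I^B I^B × I^A i → offspring phenotypes: 1/2 B, 1/2 AB.
Rh cross -/- × +/+ → 1 Rh+.
Independent loci: P(type AB, Rh-positive) = 1/2 × 1 = 1/2.

1/2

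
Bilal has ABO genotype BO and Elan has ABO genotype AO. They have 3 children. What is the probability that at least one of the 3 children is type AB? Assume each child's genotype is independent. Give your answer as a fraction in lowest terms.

ABO cross BO × AO → 1/4 O, 1/4 A, 1/4 B, 1/4 AB.
So P(type AB) = 1/4 per child.
P(none) = (3/4)^3 = 27/64; P(at least one) = 1 − 27/64 = 37/64.

37/64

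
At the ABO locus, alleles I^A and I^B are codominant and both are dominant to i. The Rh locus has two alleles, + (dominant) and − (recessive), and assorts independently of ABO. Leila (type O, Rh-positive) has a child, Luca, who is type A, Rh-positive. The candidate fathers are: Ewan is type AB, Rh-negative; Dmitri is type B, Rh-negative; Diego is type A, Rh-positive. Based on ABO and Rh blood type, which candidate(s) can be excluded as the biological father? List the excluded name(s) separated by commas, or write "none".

A candidate is excluded only if no genotype consistent with his phenotype could produce a type A, Rh-positive child with a type O, Rh-positive mother.
Dmitri (type B, Rh-): no genotype consistent with that phenotype can produce a type-A Rh+ child with a type-O mother.

Dmitri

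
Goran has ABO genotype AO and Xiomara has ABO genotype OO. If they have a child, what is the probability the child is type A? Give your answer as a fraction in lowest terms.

1/2

ABO cross AO × OO → offspring phenotypes: 1/2 O, 1/2 A.
So P(type A) = 1/2.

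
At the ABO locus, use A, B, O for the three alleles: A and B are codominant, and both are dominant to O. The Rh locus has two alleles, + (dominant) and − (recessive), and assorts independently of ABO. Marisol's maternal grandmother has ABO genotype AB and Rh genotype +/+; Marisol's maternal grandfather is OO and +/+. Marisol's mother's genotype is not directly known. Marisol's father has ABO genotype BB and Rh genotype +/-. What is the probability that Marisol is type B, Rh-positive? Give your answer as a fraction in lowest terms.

3/4

Marisol's mother's ABO genotype from AB × OO: 1/2 AO, 1/2 BO.
Crossing each possibility with the father BB and summing P(type B): 1/2·1/2 + 1/2·1 = 3/4.
Similarly for Rh via the mother's Rh distribution: P(Rh+) = 1.
Independent loci: 3/4 × 1 = 3/4.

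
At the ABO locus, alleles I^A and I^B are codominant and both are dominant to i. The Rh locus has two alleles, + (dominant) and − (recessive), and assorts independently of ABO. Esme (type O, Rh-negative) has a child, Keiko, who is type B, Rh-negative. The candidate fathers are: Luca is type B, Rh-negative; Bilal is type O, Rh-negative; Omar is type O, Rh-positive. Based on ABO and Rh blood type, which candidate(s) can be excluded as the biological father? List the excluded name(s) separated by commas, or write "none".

A candidate is excluded only if no genotype consistent with his phenotype could produce a type B, Rh-negative child with a type O, Rh-negative mother.
Bilal (type O, Rh-): no genotype consistent with that phenotype can produce a type-B Rh- child with a type-O mother.
Omar (type O, Rh+): no genotype consistent with that phenotype can produce a type-B Rh- child with a type-O mother.

Bilal, Omar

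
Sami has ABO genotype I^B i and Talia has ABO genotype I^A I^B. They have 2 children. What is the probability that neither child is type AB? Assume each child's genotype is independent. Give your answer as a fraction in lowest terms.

9/16

ABO cross I^B i × I^A I^B → 1/4 A, 1/2 B, 1/4 AB.
So P(type AB) = 1/4 per child.
P(not type AB) = 3/4 for one child; (3/4)^2 = 9/16.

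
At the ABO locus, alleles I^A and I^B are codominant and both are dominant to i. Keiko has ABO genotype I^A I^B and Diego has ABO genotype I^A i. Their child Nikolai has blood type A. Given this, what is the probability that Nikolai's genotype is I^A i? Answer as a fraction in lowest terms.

1/2

Cross I^A I^B × I^A i → 1/4 I^A I^A, 1/4 I^A I^B, 1/4 I^A i, 1/4 I^B i.
Type-A genotypes among offspring: I^A I^A (1/4), I^A i (1/4); total 1/2.
P(I^A i | type A) = (1/4) / (1/2) = 1/2.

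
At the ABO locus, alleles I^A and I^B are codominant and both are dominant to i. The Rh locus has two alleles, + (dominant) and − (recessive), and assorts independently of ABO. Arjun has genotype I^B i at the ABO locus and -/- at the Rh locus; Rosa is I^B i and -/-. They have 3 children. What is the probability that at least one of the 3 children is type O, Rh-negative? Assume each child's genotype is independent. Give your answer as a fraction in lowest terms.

37/64

ABO cross I^B i × I^B i → 1/4 O, 3/4 B.
Rh cross -/- × -/- → 1 Rh-; so P(type O, Rh-negative) = 1/4 × 1 = 1/4 per child.
P(none) = (3/4)^3 = 27/64; P(at least one) = 1 − 27/64 = 37/64.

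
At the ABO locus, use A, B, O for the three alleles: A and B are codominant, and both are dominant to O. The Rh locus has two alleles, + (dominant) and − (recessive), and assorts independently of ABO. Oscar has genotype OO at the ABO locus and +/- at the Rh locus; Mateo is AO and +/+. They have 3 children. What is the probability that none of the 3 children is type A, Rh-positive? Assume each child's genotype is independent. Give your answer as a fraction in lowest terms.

ABO cross OO × AO → 1/2 O, 1/2 A.
Rh cross +/- × +/+ → 1 Rh+; so P(type A, Rh-positive) = 1/2 × 1 = 1/2 per child.
P(not type A, Rh-positive) = 1/2 for one child; (1/2)^3 = 1/8.

1/8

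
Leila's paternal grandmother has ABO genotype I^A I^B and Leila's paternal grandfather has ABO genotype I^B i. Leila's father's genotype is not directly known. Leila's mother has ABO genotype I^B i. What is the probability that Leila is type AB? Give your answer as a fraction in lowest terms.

1/8

Leila's father's ABO genotype from I^A I^B × I^B i: 1/4 I^A I^B, 1/4 I^A i, 1/4 I^B I^B, 1/4 I^B i.
Crossing each possibility with the mother I^B i and summing P(type AB): 1/4·1/4 + 1/4·1/4 + 1/4·0 + 1/4·0 = 1/8.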